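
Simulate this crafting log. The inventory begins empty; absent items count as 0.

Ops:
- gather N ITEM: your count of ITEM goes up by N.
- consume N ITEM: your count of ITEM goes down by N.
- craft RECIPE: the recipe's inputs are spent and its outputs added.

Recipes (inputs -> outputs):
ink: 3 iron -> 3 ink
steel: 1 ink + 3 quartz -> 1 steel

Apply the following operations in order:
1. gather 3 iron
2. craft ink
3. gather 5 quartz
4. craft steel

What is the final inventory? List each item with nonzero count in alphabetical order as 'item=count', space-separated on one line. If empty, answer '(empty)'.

After 1 (gather 3 iron): iron=3
After 2 (craft ink): ink=3
After 3 (gather 5 quartz): ink=3 quartz=5
After 4 (craft steel): ink=2 quartz=2 steel=1

Answer: ink=2 quartz=2 steel=1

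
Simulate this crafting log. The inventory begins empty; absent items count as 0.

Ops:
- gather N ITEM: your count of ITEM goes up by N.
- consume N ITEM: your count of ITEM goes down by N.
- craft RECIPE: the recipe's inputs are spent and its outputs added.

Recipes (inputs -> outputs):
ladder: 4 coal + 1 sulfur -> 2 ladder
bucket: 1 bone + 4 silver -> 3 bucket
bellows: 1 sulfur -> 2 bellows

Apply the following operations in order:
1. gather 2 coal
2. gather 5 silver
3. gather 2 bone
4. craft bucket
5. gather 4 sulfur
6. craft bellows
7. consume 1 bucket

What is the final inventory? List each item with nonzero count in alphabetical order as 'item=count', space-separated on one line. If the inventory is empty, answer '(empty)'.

Answer: bellows=2 bone=1 bucket=2 coal=2 silver=1 sulfur=3

Derivation:
After 1 (gather 2 coal): coal=2
After 2 (gather 5 silver): coal=2 silver=5
After 3 (gather 2 bone): bone=2 coal=2 silver=5
After 4 (craft bucket): bone=1 bucket=3 coal=2 silver=1
After 5 (gather 4 sulfur): bone=1 bucket=3 coal=2 silver=1 sulfur=4
After 6 (craft bellows): bellows=2 bone=1 bucket=3 coal=2 silver=1 sulfur=3
After 7 (consume 1 bucket): bellows=2 bone=1 bucket=2 coal=2 silver=1 sulfur=3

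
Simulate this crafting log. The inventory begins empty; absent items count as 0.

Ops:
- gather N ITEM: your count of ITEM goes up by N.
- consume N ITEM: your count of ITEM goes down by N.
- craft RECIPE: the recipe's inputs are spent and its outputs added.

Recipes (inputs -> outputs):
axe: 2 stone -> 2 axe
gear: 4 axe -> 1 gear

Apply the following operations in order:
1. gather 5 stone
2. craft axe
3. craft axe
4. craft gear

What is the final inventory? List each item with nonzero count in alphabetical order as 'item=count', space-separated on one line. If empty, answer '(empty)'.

Answer: gear=1 stone=1

Derivation:
After 1 (gather 5 stone): stone=5
After 2 (craft axe): axe=2 stone=3
After 3 (craft axe): axe=4 stone=1
After 4 (craft gear): gear=1 stone=1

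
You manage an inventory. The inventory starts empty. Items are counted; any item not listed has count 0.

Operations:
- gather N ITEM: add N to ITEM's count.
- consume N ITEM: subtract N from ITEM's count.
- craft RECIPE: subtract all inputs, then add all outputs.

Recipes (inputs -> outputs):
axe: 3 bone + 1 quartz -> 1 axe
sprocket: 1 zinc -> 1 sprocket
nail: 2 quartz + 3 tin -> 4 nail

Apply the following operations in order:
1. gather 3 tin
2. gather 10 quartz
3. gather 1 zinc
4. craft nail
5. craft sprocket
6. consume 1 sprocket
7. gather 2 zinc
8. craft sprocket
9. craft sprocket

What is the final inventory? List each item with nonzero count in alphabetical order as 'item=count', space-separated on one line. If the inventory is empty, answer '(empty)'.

Answer: nail=4 quartz=8 sprocket=2

Derivation:
After 1 (gather 3 tin): tin=3
After 2 (gather 10 quartz): quartz=10 tin=3
After 3 (gather 1 zinc): quartz=10 tin=3 zinc=1
After 4 (craft nail): nail=4 quartz=8 zinc=1
After 5 (craft sprocket): nail=4 quartz=8 sprocket=1
After 6 (consume 1 sprocket): nail=4 quartz=8
After 7 (gather 2 zinc): nail=4 quartz=8 zinc=2
After 8 (craft sprocket): nail=4 quartz=8 sprocket=1 zinc=1
After 9 (craft sprocket): nail=4 quartz=8 sprocket=2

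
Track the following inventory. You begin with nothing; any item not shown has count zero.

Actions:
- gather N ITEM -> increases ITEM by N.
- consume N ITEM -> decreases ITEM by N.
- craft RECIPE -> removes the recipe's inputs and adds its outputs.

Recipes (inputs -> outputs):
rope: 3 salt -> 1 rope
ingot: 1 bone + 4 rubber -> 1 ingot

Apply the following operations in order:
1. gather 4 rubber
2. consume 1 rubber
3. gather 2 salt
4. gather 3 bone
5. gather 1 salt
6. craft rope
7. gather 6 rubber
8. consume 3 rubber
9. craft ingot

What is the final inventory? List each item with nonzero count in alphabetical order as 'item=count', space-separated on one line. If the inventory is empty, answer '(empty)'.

After 1 (gather 4 rubber): rubber=4
After 2 (consume 1 rubber): rubber=3
After 3 (gather 2 salt): rubber=3 salt=2
After 4 (gather 3 bone): bone=3 rubber=3 salt=2
After 5 (gather 1 salt): bone=3 rubber=3 salt=3
After 6 (craft rope): bone=3 rope=1 rubber=3
After 7 (gather 6 rubber): bone=3 rope=1 rubber=9
After 8 (consume 3 rubber): bone=3 rope=1 rubber=6
After 9 (craft ingot): bone=2 ingot=1 rope=1 rubber=2

Answer: bone=2 ingot=1 rope=1 rubber=2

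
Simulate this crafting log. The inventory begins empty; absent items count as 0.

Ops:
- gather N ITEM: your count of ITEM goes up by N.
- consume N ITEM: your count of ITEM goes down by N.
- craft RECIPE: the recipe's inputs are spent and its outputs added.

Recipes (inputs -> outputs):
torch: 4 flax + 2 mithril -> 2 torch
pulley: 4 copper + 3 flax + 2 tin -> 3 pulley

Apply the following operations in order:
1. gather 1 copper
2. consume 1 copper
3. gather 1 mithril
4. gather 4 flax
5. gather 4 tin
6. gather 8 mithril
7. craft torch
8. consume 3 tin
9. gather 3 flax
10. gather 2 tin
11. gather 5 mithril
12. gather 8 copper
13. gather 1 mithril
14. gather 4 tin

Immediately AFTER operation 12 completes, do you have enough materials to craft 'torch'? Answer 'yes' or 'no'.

Answer: no

Derivation:
After 1 (gather 1 copper): copper=1
After 2 (consume 1 copper): (empty)
After 3 (gather 1 mithril): mithril=1
After 4 (gather 4 flax): flax=4 mithril=1
After 5 (gather 4 tin): flax=4 mithril=1 tin=4
After 6 (gather 8 mithril): flax=4 mithril=9 tin=4
After 7 (craft torch): mithril=7 tin=4 torch=2
After 8 (consume 3 tin): mithril=7 tin=1 torch=2
After 9 (gather 3 flax): flax=3 mithril=7 tin=1 torch=2
After 10 (gather 2 tin): flax=3 mithril=7 tin=3 torch=2
After 11 (gather 5 mithril): flax=3 mithril=12 tin=3 torch=2
After 12 (gather 8 copper): copper=8 flax=3 mithril=12 tin=3 torch=2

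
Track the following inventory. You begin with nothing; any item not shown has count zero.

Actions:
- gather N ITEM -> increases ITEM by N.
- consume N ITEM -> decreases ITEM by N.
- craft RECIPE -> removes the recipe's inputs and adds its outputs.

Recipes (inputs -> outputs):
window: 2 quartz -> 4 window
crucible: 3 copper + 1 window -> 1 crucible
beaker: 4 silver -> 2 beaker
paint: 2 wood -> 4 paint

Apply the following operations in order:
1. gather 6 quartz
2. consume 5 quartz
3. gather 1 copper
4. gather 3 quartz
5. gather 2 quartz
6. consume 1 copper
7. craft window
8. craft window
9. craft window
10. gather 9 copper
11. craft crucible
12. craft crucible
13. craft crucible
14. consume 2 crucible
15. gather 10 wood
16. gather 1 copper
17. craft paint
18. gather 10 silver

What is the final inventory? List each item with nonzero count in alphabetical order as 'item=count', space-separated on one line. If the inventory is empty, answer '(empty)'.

After 1 (gather 6 quartz): quartz=6
After 2 (consume 5 quartz): quartz=1
After 3 (gather 1 copper): copper=1 quartz=1
After 4 (gather 3 quartz): copper=1 quartz=4
After 5 (gather 2 quartz): copper=1 quartz=6
After 6 (consume 1 copper): quartz=6
After 7 (craft window): quartz=4 window=4
After 8 (craft window): quartz=2 window=8
After 9 (craft window): window=12
After 10 (gather 9 copper): copper=9 window=12
After 11 (craft crucible): copper=6 crucible=1 window=11
After 12 (craft crucible): copper=3 crucible=2 window=10
After 13 (craft crucible): crucible=3 window=9
After 14 (consume 2 crucible): crucible=1 window=9
After 15 (gather 10 wood): crucible=1 window=9 wood=10
After 16 (gather 1 copper): copper=1 crucible=1 window=9 wood=10
After 17 (craft paint): copper=1 crucible=1 paint=4 window=9 wood=8
After 18 (gather 10 silver): copper=1 crucible=1 paint=4 silver=10 window=9 wood=8

Answer: copper=1 crucible=1 paint=4 silver=10 window=9 wood=8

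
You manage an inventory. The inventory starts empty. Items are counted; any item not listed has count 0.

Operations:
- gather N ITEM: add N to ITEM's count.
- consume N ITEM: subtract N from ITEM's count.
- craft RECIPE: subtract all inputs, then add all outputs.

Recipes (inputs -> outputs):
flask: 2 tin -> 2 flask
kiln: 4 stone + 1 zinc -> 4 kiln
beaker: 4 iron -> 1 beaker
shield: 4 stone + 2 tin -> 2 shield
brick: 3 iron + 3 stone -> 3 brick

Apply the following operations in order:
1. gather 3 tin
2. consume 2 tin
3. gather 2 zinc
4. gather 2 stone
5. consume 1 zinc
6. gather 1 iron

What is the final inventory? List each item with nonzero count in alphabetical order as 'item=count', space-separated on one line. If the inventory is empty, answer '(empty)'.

Answer: iron=1 stone=2 tin=1 zinc=1

Derivation:
After 1 (gather 3 tin): tin=3
After 2 (consume 2 tin): tin=1
After 3 (gather 2 zinc): tin=1 zinc=2
After 4 (gather 2 stone): stone=2 tin=1 zinc=2
After 5 (consume 1 zinc): stone=2 tin=1 zinc=1
After 6 (gather 1 iron): iron=1 stone=2 tin=1 zinc=1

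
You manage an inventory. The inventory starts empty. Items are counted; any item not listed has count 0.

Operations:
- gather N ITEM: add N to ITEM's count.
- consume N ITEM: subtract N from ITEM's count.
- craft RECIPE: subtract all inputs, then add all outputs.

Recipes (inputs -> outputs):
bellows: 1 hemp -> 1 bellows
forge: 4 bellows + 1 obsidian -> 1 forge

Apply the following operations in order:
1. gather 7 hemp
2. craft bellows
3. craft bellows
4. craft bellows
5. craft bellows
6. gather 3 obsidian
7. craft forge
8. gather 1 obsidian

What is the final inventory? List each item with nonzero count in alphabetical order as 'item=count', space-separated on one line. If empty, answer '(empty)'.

After 1 (gather 7 hemp): hemp=7
After 2 (craft bellows): bellows=1 hemp=6
After 3 (craft bellows): bellows=2 hemp=5
After 4 (craft bellows): bellows=3 hemp=4
After 5 (craft bellows): bellows=4 hemp=3
After 6 (gather 3 obsidian): bellows=4 hemp=3 obsidian=3
After 7 (craft forge): forge=1 hemp=3 obsidian=2
After 8 (gather 1 obsidian): forge=1 hemp=3 obsidian=3

Answer: forge=1 hemp=3 obsidian=3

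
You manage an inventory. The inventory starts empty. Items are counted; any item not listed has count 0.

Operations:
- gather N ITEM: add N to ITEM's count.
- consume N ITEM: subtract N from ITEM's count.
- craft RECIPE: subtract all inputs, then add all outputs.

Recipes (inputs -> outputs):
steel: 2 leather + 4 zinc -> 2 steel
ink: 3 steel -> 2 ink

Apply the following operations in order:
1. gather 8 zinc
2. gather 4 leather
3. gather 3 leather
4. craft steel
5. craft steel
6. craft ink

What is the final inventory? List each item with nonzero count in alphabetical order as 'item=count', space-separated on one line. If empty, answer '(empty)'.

After 1 (gather 8 zinc): zinc=8
After 2 (gather 4 leather): leather=4 zinc=8
After 3 (gather 3 leather): leather=7 zinc=8
After 4 (craft steel): leather=5 steel=2 zinc=4
After 5 (craft steel): leather=3 steel=4
After 6 (craft ink): ink=2 leather=3 steel=1

Answer: ink=2 leather=3 steel=1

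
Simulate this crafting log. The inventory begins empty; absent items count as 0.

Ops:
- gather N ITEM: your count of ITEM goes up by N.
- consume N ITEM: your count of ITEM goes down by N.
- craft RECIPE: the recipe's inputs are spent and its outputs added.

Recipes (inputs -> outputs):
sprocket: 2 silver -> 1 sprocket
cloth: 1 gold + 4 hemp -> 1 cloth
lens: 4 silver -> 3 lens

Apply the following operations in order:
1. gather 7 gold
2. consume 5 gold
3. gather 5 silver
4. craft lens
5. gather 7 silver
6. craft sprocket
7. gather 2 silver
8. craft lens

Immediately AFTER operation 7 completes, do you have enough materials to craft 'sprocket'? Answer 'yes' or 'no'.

After 1 (gather 7 gold): gold=7
After 2 (consume 5 gold): gold=2
After 3 (gather 5 silver): gold=2 silver=5
After 4 (craft lens): gold=2 lens=3 silver=1
After 5 (gather 7 silver): gold=2 lens=3 silver=8
After 6 (craft sprocket): gold=2 lens=3 silver=6 sprocket=1
After 7 (gather 2 silver): gold=2 lens=3 silver=8 sprocket=1

Answer: yes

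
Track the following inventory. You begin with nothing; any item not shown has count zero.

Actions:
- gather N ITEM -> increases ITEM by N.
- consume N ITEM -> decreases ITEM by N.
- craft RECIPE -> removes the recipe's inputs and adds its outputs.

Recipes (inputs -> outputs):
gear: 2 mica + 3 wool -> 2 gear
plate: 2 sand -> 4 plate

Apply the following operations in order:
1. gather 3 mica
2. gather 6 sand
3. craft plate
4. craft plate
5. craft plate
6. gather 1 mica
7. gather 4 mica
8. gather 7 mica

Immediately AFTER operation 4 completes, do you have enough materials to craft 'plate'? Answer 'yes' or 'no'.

Answer: yes

Derivation:
After 1 (gather 3 mica): mica=3
After 2 (gather 6 sand): mica=3 sand=6
After 3 (craft plate): mica=3 plate=4 sand=4
After 4 (craft plate): mica=3 plate=8 sand=2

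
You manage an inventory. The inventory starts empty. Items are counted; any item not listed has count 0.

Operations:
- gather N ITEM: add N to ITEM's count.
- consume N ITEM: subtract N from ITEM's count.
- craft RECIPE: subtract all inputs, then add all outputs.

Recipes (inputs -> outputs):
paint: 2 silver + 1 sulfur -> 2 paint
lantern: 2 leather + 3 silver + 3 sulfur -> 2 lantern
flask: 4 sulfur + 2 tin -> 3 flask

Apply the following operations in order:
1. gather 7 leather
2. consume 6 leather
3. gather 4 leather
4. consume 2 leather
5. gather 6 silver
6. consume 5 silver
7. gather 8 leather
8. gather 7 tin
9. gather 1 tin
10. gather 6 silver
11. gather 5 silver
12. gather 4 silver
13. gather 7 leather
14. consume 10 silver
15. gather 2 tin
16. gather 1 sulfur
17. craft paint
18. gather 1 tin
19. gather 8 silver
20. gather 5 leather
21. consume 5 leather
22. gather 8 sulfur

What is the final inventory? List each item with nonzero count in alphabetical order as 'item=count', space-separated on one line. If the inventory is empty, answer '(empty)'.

After 1 (gather 7 leather): leather=7
After 2 (consume 6 leather): leather=1
After 3 (gather 4 leather): leather=5
After 4 (consume 2 leather): leather=3
After 5 (gather 6 silver): leather=3 silver=6
After 6 (consume 5 silver): leather=3 silver=1
After 7 (gather 8 leather): leather=11 silver=1
After 8 (gather 7 tin): leather=11 silver=1 tin=7
After 9 (gather 1 tin): leather=11 silver=1 tin=8
After 10 (gather 6 silver): leather=11 silver=7 tin=8
After 11 (gather 5 silver): leather=11 silver=12 tin=8
After 12 (gather 4 silver): leather=11 silver=16 tin=8
After 13 (gather 7 leather): leather=18 silver=16 tin=8
After 14 (consume 10 silver): leather=18 silver=6 tin=8
After 15 (gather 2 tin): leather=18 silver=6 tin=10
After 16 (gather 1 sulfur): leather=18 silver=6 sulfur=1 tin=10
After 17 (craft paint): leather=18 paint=2 silver=4 tin=10
After 18 (gather 1 tin): leather=18 paint=2 silver=4 tin=11
After 19 (gather 8 silver): leather=18 paint=2 silver=12 tin=11
After 20 (gather 5 leather): leather=23 paint=2 silver=12 tin=11
After 21 (consume 5 leather): leather=18 paint=2 silver=12 tin=11
After 22 (gather 8 sulfur): leather=18 paint=2 silver=12 sulfur=8 tin=11

Answer: leather=18 paint=2 silver=12 sulfur=8 tin=11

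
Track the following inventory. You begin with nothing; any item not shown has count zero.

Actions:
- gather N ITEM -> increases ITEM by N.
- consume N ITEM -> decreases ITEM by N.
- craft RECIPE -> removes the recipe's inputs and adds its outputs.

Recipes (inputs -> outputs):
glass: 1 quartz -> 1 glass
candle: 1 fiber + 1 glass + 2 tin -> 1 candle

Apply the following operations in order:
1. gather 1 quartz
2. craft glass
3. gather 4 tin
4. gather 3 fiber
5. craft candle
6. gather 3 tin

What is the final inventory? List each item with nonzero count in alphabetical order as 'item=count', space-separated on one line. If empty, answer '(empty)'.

Answer: candle=1 fiber=2 tin=5

Derivation:
After 1 (gather 1 quartz): quartz=1
After 2 (craft glass): glass=1
After 3 (gather 4 tin): glass=1 tin=4
After 4 (gather 3 fiber): fiber=3 glass=1 tin=4
After 5 (craft candle): candle=1 fiber=2 tin=2
After 6 (gather 3 tin): candle=1 fiber=2 tin=5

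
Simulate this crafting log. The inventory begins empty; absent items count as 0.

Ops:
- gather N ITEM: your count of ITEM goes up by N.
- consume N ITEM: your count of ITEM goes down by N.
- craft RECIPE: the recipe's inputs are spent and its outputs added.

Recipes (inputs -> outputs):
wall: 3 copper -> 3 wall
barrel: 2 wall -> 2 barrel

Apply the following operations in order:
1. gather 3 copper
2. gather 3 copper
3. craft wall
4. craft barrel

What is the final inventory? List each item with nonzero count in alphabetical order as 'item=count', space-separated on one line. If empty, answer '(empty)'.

After 1 (gather 3 copper): copper=3
After 2 (gather 3 copper): copper=6
After 3 (craft wall): copper=3 wall=3
After 4 (craft barrel): barrel=2 copper=3 wall=1

Answer: barrel=2 copper=3 wall=1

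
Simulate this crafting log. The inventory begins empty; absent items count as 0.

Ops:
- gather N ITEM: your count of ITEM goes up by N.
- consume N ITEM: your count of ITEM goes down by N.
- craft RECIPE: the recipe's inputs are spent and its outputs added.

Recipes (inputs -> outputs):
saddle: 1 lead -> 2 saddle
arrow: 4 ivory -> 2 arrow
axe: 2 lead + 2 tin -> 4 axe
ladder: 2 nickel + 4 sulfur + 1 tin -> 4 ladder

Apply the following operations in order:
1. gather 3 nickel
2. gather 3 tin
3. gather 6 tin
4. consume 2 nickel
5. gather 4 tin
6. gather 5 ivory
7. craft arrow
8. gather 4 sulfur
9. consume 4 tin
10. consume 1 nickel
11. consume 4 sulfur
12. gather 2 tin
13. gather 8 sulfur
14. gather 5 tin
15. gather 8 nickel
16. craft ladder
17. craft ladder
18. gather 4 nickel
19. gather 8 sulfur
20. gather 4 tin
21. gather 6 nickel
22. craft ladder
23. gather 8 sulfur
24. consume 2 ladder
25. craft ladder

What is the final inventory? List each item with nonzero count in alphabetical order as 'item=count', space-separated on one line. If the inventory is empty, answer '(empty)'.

Answer: arrow=2 ivory=1 ladder=14 nickel=10 sulfur=8 tin=16

Derivation:
After 1 (gather 3 nickel): nickel=3
After 2 (gather 3 tin): nickel=3 tin=3
After 3 (gather 6 tin): nickel=3 tin=9
After 4 (consume 2 nickel): nickel=1 tin=9
After 5 (gather 4 tin): nickel=1 tin=13
After 6 (gather 5 ivory): ivory=5 nickel=1 tin=13
After 7 (craft arrow): arrow=2 ivory=1 nickel=1 tin=13
After 8 (gather 4 sulfur): arrow=2 ivory=1 nickel=1 sulfur=4 tin=13
After 9 (consume 4 tin): arrow=2 ivory=1 nickel=1 sulfur=4 tin=9
After 10 (consume 1 nickel): arrow=2 ivory=1 sulfur=4 tin=9
After 11 (consume 4 sulfur): arrow=2 ivory=1 tin=9
After 12 (gather 2 tin): arrow=2 ivory=1 tin=11
After 13 (gather 8 sulfur): arrow=2 ivory=1 sulfur=8 tin=11
After 14 (gather 5 tin): arrow=2 ivory=1 sulfur=8 tin=16
After 15 (gather 8 nickel): arrow=2 ivory=1 nickel=8 sulfur=8 tin=16
After 16 (craft ladder): arrow=2 ivory=1 ladder=4 nickel=6 sulfur=4 tin=15
After 17 (craft ladder): arrow=2 ivory=1 ladder=8 nickel=4 tin=14
After 18 (gather 4 nickel): arrow=2 ivory=1 ladder=8 nickel=8 tin=14
After 19 (gather 8 sulfur): arrow=2 ivory=1 ladder=8 nickel=8 sulfur=8 tin=14
After 20 (gather 4 tin): arrow=2 ivory=1 ladder=8 nickel=8 sulfur=8 tin=18
After 21 (gather 6 nickel): arrow=2 ivory=1 ladder=8 nickel=14 sulfur=8 tin=18
After 22 (craft ladder): arrow=2 ivory=1 ladder=12 nickel=12 sulfur=4 tin=17
After 23 (gather 8 sulfur): arrow=2 ivory=1 ladder=12 nickel=12 sulfur=12 tin=17
After 24 (consume 2 ladder): arrow=2 ivory=1 ladder=10 nickel=12 sulfur=12 tin=17
After 25 (craft ladder): arrow=2 ivory=1 ladder=14 nickel=10 sulfur=8 tin=16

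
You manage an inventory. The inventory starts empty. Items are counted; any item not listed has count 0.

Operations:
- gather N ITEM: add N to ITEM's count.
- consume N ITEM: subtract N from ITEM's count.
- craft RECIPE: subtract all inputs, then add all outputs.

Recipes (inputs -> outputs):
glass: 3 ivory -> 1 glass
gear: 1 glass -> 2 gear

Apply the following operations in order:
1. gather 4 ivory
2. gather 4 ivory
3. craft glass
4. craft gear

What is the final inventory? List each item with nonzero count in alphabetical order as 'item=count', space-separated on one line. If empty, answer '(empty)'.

Answer: gear=2 ivory=5

Derivation:
After 1 (gather 4 ivory): ivory=4
After 2 (gather 4 ivory): ivory=8
After 3 (craft glass): glass=1 ivory=5
After 4 (craft gear): gear=2 ivory=5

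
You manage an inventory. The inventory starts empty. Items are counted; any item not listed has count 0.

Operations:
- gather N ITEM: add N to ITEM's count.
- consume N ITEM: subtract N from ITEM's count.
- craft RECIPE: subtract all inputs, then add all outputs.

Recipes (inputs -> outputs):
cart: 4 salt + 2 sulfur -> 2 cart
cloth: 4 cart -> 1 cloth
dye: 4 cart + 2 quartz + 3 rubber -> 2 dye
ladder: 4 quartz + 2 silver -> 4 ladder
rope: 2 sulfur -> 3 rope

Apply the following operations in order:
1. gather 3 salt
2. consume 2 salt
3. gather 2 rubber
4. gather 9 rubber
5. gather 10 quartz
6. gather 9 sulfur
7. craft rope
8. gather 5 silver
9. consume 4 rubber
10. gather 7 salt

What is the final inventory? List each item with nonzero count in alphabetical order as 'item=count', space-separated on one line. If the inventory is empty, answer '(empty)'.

After 1 (gather 3 salt): salt=3
After 2 (consume 2 salt): salt=1
After 3 (gather 2 rubber): rubber=2 salt=1
After 4 (gather 9 rubber): rubber=11 salt=1
After 5 (gather 10 quartz): quartz=10 rubber=11 salt=1
After 6 (gather 9 sulfur): quartz=10 rubber=11 salt=1 sulfur=9
After 7 (craft rope): quartz=10 rope=3 rubber=11 salt=1 sulfur=7
After 8 (gather 5 silver): quartz=10 rope=3 rubber=11 salt=1 silver=5 sulfur=7
After 9 (consume 4 rubber): quartz=10 rope=3 rubber=7 salt=1 silver=5 sulfur=7
After 10 (gather 7 salt): quartz=10 rope=3 rubber=7 salt=8 silver=5 sulfur=7

Answer: quartz=10 rope=3 rubber=7 salt=8 silver=5 sulfur=7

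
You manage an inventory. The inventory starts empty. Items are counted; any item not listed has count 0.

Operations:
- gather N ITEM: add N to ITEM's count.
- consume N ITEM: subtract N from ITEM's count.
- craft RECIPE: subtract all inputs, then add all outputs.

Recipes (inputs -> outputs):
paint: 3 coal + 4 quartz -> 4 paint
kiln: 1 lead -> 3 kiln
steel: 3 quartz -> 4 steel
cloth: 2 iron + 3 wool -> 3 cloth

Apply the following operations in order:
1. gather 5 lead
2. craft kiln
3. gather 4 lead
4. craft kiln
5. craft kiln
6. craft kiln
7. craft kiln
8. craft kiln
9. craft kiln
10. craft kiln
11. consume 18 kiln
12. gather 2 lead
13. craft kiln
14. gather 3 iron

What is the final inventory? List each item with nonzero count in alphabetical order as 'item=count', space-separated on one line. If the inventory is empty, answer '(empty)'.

After 1 (gather 5 lead): lead=5
After 2 (craft kiln): kiln=3 lead=4
After 3 (gather 4 lead): kiln=3 lead=8
After 4 (craft kiln): kiln=6 lead=7
After 5 (craft kiln): kiln=9 lead=6
After 6 (craft kiln): kiln=12 lead=5
After 7 (craft kiln): kiln=15 lead=4
After 8 (craft kiln): kiln=18 lead=3
After 9 (craft kiln): kiln=21 lead=2
After 10 (craft kiln): kiln=24 lead=1
After 11 (consume 18 kiln): kiln=6 lead=1
After 12 (gather 2 lead): kiln=6 lead=3
After 13 (craft kiln): kiln=9 lead=2
After 14 (gather 3 iron): iron=3 kiln=9 lead=2

Answer: iron=3 kiln=9 lead=2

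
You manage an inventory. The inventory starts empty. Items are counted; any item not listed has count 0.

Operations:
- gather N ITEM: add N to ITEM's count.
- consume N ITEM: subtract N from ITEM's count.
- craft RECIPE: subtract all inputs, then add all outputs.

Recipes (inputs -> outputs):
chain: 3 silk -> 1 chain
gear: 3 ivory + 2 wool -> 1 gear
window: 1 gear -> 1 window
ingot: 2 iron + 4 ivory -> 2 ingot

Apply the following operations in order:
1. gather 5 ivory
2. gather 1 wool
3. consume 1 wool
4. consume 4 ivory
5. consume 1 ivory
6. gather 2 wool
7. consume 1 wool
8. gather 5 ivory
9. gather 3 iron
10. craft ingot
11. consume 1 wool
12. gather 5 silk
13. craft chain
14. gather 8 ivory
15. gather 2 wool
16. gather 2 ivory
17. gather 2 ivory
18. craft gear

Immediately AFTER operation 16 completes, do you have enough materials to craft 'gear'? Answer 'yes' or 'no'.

Answer: yes

Derivation:
After 1 (gather 5 ivory): ivory=5
After 2 (gather 1 wool): ivory=5 wool=1
After 3 (consume 1 wool): ivory=5
After 4 (consume 4 ivory): ivory=1
After 5 (consume 1 ivory): (empty)
After 6 (gather 2 wool): wool=2
After 7 (consume 1 wool): wool=1
After 8 (gather 5 ivory): ivory=5 wool=1
After 9 (gather 3 iron): iron=3 ivory=5 wool=1
After 10 (craft ingot): ingot=2 iron=1 ivory=1 wool=1
After 11 (consume 1 wool): ingot=2 iron=1 ivory=1
After 12 (gather 5 silk): ingot=2 iron=1 ivory=1 silk=5
After 13 (craft chain): chain=1 ingot=2 iron=1 ivory=1 silk=2
After 14 (gather 8 ivory): chain=1 ingot=2 iron=1 ivory=9 silk=2
After 15 (gather 2 wool): chain=1 ingot=2 iron=1 ivory=9 silk=2 wool=2
After 16 (gather 2 ivory): chain=1 ingot=2 iron=1 ivory=11 silk=2 wool=2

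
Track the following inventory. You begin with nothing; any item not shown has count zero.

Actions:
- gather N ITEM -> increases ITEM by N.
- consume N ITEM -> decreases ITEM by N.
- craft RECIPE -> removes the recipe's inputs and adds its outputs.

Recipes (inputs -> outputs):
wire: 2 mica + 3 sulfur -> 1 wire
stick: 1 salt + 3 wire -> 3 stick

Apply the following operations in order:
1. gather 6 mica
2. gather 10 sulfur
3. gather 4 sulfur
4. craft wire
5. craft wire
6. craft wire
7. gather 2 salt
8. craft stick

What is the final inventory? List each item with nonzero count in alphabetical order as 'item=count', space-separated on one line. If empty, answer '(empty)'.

After 1 (gather 6 mica): mica=6
After 2 (gather 10 sulfur): mica=6 sulfur=10
After 3 (gather 4 sulfur): mica=6 sulfur=14
After 4 (craft wire): mica=4 sulfur=11 wire=1
After 5 (craft wire): mica=2 sulfur=8 wire=2
After 6 (craft wire): sulfur=5 wire=3
After 7 (gather 2 salt): salt=2 sulfur=5 wire=3
After 8 (craft stick): salt=1 stick=3 sulfur=5

Answer: salt=1 stick=3 sulfur=5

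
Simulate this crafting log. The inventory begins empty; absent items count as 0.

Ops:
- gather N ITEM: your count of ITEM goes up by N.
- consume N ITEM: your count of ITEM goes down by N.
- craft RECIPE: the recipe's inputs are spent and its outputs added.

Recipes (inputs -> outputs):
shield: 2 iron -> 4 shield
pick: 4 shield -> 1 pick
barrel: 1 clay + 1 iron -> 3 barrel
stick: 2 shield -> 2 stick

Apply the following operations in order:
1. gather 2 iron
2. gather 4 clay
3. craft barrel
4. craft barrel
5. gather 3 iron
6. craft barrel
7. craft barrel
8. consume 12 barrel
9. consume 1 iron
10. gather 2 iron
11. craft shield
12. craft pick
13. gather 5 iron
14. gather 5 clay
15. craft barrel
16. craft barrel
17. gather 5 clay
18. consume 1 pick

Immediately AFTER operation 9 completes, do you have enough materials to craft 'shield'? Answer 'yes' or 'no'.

Answer: no

Derivation:
After 1 (gather 2 iron): iron=2
After 2 (gather 4 clay): clay=4 iron=2
After 3 (craft barrel): barrel=3 clay=3 iron=1
After 4 (craft barrel): barrel=6 clay=2
After 5 (gather 3 iron): barrel=6 clay=2 iron=3
After 6 (craft barrel): barrel=9 clay=1 iron=2
After 7 (craft barrel): barrel=12 iron=1
After 8 (consume 12 barrel): iron=1
After 9 (consume 1 iron): (empty)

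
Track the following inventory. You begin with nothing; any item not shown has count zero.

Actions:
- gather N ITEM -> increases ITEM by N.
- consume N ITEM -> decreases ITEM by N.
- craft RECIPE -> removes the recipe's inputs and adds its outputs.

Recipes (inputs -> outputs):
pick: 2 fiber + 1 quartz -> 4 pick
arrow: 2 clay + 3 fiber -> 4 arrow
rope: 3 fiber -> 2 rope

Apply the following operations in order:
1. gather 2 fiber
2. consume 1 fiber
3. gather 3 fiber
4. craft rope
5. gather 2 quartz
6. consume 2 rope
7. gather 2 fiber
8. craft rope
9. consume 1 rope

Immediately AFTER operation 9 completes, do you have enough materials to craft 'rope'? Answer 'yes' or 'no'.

Answer: no

Derivation:
After 1 (gather 2 fiber): fiber=2
After 2 (consume 1 fiber): fiber=1
After 3 (gather 3 fiber): fiber=4
After 4 (craft rope): fiber=1 rope=2
After 5 (gather 2 quartz): fiber=1 quartz=2 rope=2
After 6 (consume 2 rope): fiber=1 quartz=2
After 7 (gather 2 fiber): fiber=3 quartz=2
After 8 (craft rope): quartz=2 rope=2
After 9 (consume 1 rope): quartz=2 rope=1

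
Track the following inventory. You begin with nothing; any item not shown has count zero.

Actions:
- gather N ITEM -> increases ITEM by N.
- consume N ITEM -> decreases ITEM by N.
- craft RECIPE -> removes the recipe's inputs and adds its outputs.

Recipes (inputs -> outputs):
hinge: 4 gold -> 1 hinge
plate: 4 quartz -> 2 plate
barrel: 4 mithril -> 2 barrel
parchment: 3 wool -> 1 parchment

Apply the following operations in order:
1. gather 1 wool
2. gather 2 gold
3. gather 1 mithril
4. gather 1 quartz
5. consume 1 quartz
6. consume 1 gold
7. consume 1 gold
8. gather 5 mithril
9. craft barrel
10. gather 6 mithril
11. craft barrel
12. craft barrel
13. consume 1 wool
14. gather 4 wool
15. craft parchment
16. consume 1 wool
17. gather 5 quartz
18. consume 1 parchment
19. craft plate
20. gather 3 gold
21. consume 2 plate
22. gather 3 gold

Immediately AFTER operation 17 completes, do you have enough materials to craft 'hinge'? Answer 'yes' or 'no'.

Answer: no

Derivation:
After 1 (gather 1 wool): wool=1
After 2 (gather 2 gold): gold=2 wool=1
After 3 (gather 1 mithril): gold=2 mithril=1 wool=1
After 4 (gather 1 quartz): gold=2 mithril=1 quartz=1 wool=1
After 5 (consume 1 quartz): gold=2 mithril=1 wool=1
After 6 (consume 1 gold): gold=1 mithril=1 wool=1
After 7 (consume 1 gold): mithril=1 wool=1
After 8 (gather 5 mithril): mithril=6 wool=1
After 9 (craft barrel): barrel=2 mithril=2 wool=1
After 10 (gather 6 mithril): barrel=2 mithril=8 wool=1
After 11 (craft barrel): barrel=4 mithril=4 wool=1
After 12 (craft barrel): barrel=6 wool=1
After 13 (consume 1 wool): barrel=6
After 14 (gather 4 wool): barrel=6 wool=4
After 15 (craft parchment): barrel=6 parchment=1 wool=1
After 16 (consume 1 wool): barrel=6 parchment=1
After 17 (gather 5 quartz): barrel=6 parchment=1 quartz=5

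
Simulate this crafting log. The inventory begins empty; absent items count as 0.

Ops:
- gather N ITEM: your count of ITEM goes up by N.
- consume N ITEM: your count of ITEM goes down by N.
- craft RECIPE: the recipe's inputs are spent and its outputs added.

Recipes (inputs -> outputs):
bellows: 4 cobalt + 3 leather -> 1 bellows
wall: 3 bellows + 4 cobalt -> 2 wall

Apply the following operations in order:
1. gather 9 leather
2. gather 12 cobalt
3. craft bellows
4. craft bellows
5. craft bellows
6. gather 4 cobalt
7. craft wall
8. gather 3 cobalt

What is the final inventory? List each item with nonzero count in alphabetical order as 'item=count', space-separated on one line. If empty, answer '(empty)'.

Answer: cobalt=3 wall=2

Derivation:
After 1 (gather 9 leather): leather=9
After 2 (gather 12 cobalt): cobalt=12 leather=9
After 3 (craft bellows): bellows=1 cobalt=8 leather=6
After 4 (craft bellows): bellows=2 cobalt=4 leather=3
After 5 (craft bellows): bellows=3
After 6 (gather 4 cobalt): bellows=3 cobalt=4
After 7 (craft wall): wall=2
After 8 (gather 3 cobalt): cobalt=3 wall=2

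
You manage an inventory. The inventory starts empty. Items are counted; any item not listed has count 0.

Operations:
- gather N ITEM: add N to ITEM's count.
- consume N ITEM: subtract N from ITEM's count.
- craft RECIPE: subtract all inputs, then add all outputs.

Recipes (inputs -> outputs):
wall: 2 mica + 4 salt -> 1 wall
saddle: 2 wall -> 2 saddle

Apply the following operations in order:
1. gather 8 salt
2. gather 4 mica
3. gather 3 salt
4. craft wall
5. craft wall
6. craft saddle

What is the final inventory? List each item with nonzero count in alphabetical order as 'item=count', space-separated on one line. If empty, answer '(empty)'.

Answer: saddle=2 salt=3

Derivation:
After 1 (gather 8 salt): salt=8
After 2 (gather 4 mica): mica=4 salt=8
After 3 (gather 3 salt): mica=4 salt=11
After 4 (craft wall): mica=2 salt=7 wall=1
After 5 (craft wall): salt=3 wall=2
After 6 (craft saddle): saddle=2 salt=3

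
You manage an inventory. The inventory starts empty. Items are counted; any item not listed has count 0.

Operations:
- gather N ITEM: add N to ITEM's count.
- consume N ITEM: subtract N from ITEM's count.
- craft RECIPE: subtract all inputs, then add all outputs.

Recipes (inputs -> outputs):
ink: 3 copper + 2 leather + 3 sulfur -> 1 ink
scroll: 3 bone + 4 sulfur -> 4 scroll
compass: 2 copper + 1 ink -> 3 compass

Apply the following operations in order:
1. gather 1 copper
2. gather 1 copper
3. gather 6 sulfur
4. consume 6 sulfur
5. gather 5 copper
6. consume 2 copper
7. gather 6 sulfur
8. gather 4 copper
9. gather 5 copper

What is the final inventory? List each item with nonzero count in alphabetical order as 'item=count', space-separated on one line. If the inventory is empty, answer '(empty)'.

Answer: copper=14 sulfur=6

Derivation:
After 1 (gather 1 copper): copper=1
After 2 (gather 1 copper): copper=2
After 3 (gather 6 sulfur): copper=2 sulfur=6
After 4 (consume 6 sulfur): copper=2
After 5 (gather 5 copper): copper=7
After 6 (consume 2 copper): copper=5
After 7 (gather 6 sulfur): copper=5 sulfur=6
After 8 (gather 4 copper): copper=9 sulfur=6
After 9 (gather 5 copper): copper=14 sulfur=6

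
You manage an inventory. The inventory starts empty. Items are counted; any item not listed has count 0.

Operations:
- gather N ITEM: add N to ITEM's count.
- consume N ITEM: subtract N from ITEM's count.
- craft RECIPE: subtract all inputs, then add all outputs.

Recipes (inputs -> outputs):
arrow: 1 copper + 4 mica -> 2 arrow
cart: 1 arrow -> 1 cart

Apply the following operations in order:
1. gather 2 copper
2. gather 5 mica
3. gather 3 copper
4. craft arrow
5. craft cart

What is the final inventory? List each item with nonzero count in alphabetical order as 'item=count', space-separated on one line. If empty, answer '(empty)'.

Answer: arrow=1 cart=1 copper=4 mica=1

Derivation:
After 1 (gather 2 copper): copper=2
After 2 (gather 5 mica): copper=2 mica=5
After 3 (gather 3 copper): copper=5 mica=5
After 4 (craft arrow): arrow=2 copper=4 mica=1
After 5 (craft cart): arrow=1 cart=1 copper=4 mica=1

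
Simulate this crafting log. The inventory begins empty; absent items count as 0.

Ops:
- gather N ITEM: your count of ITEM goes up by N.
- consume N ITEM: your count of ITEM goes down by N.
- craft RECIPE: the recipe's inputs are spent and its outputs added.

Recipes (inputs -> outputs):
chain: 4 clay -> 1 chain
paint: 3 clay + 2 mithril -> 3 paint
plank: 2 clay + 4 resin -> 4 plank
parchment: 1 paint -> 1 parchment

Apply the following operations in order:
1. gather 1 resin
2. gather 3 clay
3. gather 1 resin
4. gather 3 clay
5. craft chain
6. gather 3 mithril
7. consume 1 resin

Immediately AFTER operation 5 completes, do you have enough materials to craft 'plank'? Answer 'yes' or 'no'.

After 1 (gather 1 resin): resin=1
After 2 (gather 3 clay): clay=3 resin=1
After 3 (gather 1 resin): clay=3 resin=2
After 4 (gather 3 clay): clay=6 resin=2
After 5 (craft chain): chain=1 clay=2 resin=2

Answer: no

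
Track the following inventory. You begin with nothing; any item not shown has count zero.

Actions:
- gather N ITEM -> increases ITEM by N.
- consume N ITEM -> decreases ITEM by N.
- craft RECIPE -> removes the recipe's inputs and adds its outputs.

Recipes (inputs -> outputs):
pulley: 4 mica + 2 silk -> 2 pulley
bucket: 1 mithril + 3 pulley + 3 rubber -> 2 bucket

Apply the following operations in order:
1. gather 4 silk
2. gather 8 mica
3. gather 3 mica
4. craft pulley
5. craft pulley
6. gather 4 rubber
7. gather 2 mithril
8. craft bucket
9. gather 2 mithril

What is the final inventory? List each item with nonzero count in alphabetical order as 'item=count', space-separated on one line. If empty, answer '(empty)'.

After 1 (gather 4 silk): silk=4
After 2 (gather 8 mica): mica=8 silk=4
After 3 (gather 3 mica): mica=11 silk=4
After 4 (craft pulley): mica=7 pulley=2 silk=2
After 5 (craft pulley): mica=3 pulley=4
After 6 (gather 4 rubber): mica=3 pulley=4 rubber=4
After 7 (gather 2 mithril): mica=3 mithril=2 pulley=4 rubber=4
After 8 (craft bucket): bucket=2 mica=3 mithril=1 pulley=1 rubber=1
After 9 (gather 2 mithril): bucket=2 mica=3 mithril=3 pulley=1 rubber=1

Answer: bucket=2 mica=3 mithril=3 pulley=1 rubber=1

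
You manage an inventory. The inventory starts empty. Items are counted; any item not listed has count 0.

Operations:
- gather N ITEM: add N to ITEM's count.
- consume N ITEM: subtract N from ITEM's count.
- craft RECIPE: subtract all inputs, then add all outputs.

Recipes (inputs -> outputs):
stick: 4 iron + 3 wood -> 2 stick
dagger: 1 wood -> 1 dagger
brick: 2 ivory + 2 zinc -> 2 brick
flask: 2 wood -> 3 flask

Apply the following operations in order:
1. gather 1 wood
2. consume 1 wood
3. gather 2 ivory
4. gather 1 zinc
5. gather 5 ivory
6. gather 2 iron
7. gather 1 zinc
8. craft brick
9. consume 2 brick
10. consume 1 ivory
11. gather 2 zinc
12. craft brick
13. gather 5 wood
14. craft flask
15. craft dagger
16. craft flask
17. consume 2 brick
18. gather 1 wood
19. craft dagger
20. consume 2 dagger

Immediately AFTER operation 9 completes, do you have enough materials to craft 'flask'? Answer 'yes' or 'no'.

After 1 (gather 1 wood): wood=1
After 2 (consume 1 wood): (empty)
After 3 (gather 2 ivory): ivory=2
After 4 (gather 1 zinc): ivory=2 zinc=1
After 5 (gather 5 ivory): ivory=7 zinc=1
After 6 (gather 2 iron): iron=2 ivory=7 zinc=1
After 7 (gather 1 zinc): iron=2 ivory=7 zinc=2
After 8 (craft brick): brick=2 iron=2 ivory=5
After 9 (consume 2 brick): iron=2 ivory=5

Answer: no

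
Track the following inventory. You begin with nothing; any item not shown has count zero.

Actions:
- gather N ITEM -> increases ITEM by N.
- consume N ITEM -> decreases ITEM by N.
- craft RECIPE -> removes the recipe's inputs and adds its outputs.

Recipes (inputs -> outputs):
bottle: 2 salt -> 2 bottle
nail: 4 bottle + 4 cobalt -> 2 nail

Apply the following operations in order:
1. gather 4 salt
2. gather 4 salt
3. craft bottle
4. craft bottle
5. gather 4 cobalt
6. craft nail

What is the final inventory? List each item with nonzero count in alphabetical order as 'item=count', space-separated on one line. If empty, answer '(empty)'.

After 1 (gather 4 salt): salt=4
After 2 (gather 4 salt): salt=8
After 3 (craft bottle): bottle=2 salt=6
After 4 (craft bottle): bottle=4 salt=4
After 5 (gather 4 cobalt): bottle=4 cobalt=4 salt=4
After 6 (craft nail): nail=2 salt=4

Answer: nail=2 salt=4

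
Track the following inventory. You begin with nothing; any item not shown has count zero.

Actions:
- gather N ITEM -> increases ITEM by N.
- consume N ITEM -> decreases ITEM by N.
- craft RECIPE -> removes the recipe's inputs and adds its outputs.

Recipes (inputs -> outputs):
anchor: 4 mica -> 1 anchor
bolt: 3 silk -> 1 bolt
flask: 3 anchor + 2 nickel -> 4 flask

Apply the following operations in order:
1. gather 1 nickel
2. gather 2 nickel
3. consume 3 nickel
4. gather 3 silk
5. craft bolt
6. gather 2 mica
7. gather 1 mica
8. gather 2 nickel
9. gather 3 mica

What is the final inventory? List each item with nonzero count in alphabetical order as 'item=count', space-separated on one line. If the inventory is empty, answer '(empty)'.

After 1 (gather 1 nickel): nickel=1
After 2 (gather 2 nickel): nickel=3
After 3 (consume 3 nickel): (empty)
After 4 (gather 3 silk): silk=3
After 5 (craft bolt): bolt=1
After 6 (gather 2 mica): bolt=1 mica=2
After 7 (gather 1 mica): bolt=1 mica=3
After 8 (gather 2 nickel): bolt=1 mica=3 nickel=2
After 9 (gather 3 mica): bolt=1 mica=6 nickel=2

Answer: bolt=1 mica=6 nickel=2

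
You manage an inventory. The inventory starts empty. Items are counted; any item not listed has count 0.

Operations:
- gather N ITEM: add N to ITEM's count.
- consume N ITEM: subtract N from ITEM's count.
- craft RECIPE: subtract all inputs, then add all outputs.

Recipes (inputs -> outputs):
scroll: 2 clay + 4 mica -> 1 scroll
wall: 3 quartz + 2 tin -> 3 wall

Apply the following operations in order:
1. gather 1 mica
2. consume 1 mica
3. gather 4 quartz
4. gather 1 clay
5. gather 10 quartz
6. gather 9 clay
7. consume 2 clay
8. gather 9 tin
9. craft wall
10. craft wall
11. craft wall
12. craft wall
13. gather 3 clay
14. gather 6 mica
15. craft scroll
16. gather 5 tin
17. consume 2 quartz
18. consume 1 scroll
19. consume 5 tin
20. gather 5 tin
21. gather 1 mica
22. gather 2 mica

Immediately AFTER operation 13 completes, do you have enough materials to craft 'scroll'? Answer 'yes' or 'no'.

After 1 (gather 1 mica): mica=1
After 2 (consume 1 mica): (empty)
After 3 (gather 4 quartz): quartz=4
After 4 (gather 1 clay): clay=1 quartz=4
After 5 (gather 10 quartz): clay=1 quartz=14
After 6 (gather 9 clay): clay=10 quartz=14
After 7 (consume 2 clay): clay=8 quartz=14
After 8 (gather 9 tin): clay=8 quartz=14 tin=9
After 9 (craft wall): clay=8 quartz=11 tin=7 wall=3
After 10 (craft wall): clay=8 quartz=8 tin=5 wall=6
After 11 (craft wall): clay=8 quartz=5 tin=3 wall=9
After 12 (craft wall): clay=8 quartz=2 tin=1 wall=12
After 13 (gather 3 clay): clay=11 quartz=2 tin=1 wall=12

Answer: no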